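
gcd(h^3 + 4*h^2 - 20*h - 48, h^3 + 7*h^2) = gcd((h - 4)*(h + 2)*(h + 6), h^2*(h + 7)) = 1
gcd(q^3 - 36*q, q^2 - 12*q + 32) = 1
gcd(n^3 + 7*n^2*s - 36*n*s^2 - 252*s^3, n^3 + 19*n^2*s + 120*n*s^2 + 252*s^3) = n^2 + 13*n*s + 42*s^2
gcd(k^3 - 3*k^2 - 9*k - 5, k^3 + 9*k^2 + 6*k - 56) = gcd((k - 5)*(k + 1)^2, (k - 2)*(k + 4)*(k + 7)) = 1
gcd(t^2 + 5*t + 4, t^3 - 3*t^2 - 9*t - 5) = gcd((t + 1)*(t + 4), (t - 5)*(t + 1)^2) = t + 1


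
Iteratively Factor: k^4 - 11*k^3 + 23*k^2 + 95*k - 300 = (k - 5)*(k^3 - 6*k^2 - 7*k + 60) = (k - 5)*(k - 4)*(k^2 - 2*k - 15) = (k - 5)*(k - 4)*(k + 3)*(k - 5)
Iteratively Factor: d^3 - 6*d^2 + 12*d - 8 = (d - 2)*(d^2 - 4*d + 4) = (d - 2)^2*(d - 2)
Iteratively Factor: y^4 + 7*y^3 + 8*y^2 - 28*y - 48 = (y - 2)*(y^3 + 9*y^2 + 26*y + 24) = (y - 2)*(y + 4)*(y^2 + 5*y + 6) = (y - 2)*(y + 3)*(y + 4)*(y + 2)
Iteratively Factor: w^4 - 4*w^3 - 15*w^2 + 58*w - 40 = (w + 4)*(w^3 - 8*w^2 + 17*w - 10) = (w - 5)*(w + 4)*(w^2 - 3*w + 2) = (w - 5)*(w - 1)*(w + 4)*(w - 2)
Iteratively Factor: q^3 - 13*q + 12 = (q - 1)*(q^2 + q - 12) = (q - 3)*(q - 1)*(q + 4)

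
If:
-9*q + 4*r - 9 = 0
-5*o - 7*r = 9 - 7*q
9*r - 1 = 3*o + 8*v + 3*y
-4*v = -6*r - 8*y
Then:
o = 133*y/6 - 397/30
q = 71/15 - 38*y/3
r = 129/10 - 57*y/2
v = 387/20 - 163*y/4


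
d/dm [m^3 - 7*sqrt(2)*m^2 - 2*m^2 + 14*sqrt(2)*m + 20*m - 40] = 3*m^2 - 14*sqrt(2)*m - 4*m + 14*sqrt(2) + 20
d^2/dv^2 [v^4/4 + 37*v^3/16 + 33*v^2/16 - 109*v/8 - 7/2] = 3*v^2 + 111*v/8 + 33/8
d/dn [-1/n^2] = 2/n^3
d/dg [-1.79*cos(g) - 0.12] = 1.79*sin(g)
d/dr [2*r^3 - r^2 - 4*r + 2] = 6*r^2 - 2*r - 4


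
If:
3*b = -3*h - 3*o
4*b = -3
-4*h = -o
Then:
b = -3/4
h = 3/20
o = 3/5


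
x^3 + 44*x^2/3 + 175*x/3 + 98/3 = (x + 2/3)*(x + 7)^2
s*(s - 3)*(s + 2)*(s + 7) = s^4 + 6*s^3 - 13*s^2 - 42*s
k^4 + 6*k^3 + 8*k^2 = k^2*(k + 2)*(k + 4)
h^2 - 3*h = h*(h - 3)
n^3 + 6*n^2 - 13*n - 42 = (n - 3)*(n + 2)*(n + 7)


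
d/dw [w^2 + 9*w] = 2*w + 9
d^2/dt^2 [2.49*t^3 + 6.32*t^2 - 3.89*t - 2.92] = 14.94*t + 12.64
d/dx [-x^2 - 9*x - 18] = -2*x - 9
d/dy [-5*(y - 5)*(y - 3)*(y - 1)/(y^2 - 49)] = 5*(-y^4 + 170*y^2 - 912*y + 1127)/(y^4 - 98*y^2 + 2401)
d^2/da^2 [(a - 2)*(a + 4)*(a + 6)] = 6*a + 16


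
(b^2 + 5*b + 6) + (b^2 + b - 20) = 2*b^2 + 6*b - 14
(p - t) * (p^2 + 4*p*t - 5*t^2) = p^3 + 3*p^2*t - 9*p*t^2 + 5*t^3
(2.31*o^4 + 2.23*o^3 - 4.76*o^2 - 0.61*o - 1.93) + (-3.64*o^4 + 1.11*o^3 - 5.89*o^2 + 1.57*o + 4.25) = -1.33*o^4 + 3.34*o^3 - 10.65*o^2 + 0.96*o + 2.32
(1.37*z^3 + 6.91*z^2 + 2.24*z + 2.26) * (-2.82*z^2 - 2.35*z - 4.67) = -3.8634*z^5 - 22.7057*z^4 - 28.9532*z^3 - 43.9069*z^2 - 15.7718*z - 10.5542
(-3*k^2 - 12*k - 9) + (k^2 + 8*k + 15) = -2*k^2 - 4*k + 6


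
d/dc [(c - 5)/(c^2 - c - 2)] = (c^2 - c - (c - 5)*(2*c - 1) - 2)/(-c^2 + c + 2)^2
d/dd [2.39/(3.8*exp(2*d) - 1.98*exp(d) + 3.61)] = (4.7322 - 18.164*exp(d))*exp(d)/(3.8*exp(2*d) - 1.98*exp(d) + 3.61)^2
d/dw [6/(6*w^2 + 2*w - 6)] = 3*(-6*w - 1)/(3*w^2 + w - 3)^2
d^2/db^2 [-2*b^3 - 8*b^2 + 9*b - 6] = -12*b - 16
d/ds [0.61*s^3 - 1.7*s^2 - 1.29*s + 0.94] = 1.83*s^2 - 3.4*s - 1.29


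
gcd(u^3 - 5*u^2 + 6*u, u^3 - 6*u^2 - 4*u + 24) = u - 2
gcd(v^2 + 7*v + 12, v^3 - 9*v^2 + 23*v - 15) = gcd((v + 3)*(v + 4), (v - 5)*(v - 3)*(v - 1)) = 1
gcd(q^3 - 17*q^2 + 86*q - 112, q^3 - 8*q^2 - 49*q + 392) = q^2 - 15*q + 56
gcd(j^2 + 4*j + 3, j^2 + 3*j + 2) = j + 1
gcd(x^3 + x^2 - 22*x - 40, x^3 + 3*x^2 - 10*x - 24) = x^2 + 6*x + 8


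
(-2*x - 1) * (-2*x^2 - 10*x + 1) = 4*x^3 + 22*x^2 + 8*x - 1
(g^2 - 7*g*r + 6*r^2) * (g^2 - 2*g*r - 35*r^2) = g^4 - 9*g^3*r - 15*g^2*r^2 + 233*g*r^3 - 210*r^4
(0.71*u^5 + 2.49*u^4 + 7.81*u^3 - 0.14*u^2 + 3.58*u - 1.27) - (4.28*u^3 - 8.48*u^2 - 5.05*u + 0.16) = 0.71*u^5 + 2.49*u^4 + 3.53*u^3 + 8.34*u^2 + 8.63*u - 1.43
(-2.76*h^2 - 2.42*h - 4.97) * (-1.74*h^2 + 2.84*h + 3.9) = 4.8024*h^4 - 3.6276*h^3 - 8.989*h^2 - 23.5528*h - 19.383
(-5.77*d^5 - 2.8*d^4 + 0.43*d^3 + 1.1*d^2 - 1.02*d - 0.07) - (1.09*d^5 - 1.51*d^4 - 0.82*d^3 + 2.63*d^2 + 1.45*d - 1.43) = -6.86*d^5 - 1.29*d^4 + 1.25*d^3 - 1.53*d^2 - 2.47*d + 1.36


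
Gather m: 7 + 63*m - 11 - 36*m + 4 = 27*m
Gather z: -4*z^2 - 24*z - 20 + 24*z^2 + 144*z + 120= 20*z^2 + 120*z + 100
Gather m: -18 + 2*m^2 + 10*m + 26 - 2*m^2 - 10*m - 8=0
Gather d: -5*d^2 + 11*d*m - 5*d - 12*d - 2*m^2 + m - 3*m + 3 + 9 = -5*d^2 + d*(11*m - 17) - 2*m^2 - 2*m + 12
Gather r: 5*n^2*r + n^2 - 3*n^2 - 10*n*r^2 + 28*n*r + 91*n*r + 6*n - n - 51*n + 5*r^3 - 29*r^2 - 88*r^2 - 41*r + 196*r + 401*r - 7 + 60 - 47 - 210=-2*n^2 - 46*n + 5*r^3 + r^2*(-10*n - 117) + r*(5*n^2 + 119*n + 556) - 204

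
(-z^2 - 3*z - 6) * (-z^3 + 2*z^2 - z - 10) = z^5 + z^4 + z^3 + z^2 + 36*z + 60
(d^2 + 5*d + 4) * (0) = 0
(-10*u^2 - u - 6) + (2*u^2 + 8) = -8*u^2 - u + 2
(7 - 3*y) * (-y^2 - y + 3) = 3*y^3 - 4*y^2 - 16*y + 21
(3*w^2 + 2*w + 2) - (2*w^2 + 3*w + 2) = w^2 - w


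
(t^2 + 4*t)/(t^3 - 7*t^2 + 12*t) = (t + 4)/(t^2 - 7*t + 12)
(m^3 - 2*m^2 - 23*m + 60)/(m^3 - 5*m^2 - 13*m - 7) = (-m^3 + 2*m^2 + 23*m - 60)/(-m^3 + 5*m^2 + 13*m + 7)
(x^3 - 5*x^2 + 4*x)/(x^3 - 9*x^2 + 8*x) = (x - 4)/(x - 8)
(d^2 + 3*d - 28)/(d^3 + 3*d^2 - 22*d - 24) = (d + 7)/(d^2 + 7*d + 6)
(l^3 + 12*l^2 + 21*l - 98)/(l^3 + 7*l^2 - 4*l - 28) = (l + 7)/(l + 2)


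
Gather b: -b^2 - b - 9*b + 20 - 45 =-b^2 - 10*b - 25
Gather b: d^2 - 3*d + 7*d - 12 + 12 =d^2 + 4*d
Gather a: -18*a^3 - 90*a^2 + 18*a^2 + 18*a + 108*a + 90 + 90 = -18*a^3 - 72*a^2 + 126*a + 180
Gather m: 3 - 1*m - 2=1 - m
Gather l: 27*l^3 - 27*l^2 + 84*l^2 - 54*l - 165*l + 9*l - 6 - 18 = 27*l^3 + 57*l^2 - 210*l - 24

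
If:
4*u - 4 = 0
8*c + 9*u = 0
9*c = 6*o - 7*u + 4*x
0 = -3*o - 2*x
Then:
No Solution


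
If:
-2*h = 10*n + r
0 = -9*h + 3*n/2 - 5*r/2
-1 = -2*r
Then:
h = -53/372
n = -2/93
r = 1/2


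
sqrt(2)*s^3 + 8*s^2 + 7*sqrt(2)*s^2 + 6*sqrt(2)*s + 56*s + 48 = (s + 6)*(s + 4*sqrt(2))*(sqrt(2)*s + sqrt(2))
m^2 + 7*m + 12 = (m + 3)*(m + 4)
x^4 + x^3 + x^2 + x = x*(x + 1)*(x - I)*(x + I)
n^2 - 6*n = n*(n - 6)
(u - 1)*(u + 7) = u^2 + 6*u - 7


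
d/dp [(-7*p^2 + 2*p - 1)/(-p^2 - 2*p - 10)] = 2*(8*p^2 + 69*p - 11)/(p^4 + 4*p^3 + 24*p^2 + 40*p + 100)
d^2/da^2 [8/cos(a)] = 8*(sin(a)^2 + 1)/cos(a)^3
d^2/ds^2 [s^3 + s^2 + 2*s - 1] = 6*s + 2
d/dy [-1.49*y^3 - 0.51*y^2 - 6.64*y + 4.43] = -4.47*y^2 - 1.02*y - 6.64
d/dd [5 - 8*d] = -8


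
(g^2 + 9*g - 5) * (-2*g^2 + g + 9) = -2*g^4 - 17*g^3 + 28*g^2 + 76*g - 45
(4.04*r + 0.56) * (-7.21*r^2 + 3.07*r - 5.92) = -29.1284*r^3 + 8.3652*r^2 - 22.1976*r - 3.3152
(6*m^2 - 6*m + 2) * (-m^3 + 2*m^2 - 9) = -6*m^5 + 18*m^4 - 14*m^3 - 50*m^2 + 54*m - 18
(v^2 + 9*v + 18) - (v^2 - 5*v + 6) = 14*v + 12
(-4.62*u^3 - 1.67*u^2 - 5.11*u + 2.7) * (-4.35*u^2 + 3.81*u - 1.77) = 20.097*u^5 - 10.3377*u^4 + 24.0432*u^3 - 28.2582*u^2 + 19.3317*u - 4.779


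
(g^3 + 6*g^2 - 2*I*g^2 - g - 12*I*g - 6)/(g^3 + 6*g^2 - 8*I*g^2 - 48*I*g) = (g^2 - 2*I*g - 1)/(g*(g - 8*I))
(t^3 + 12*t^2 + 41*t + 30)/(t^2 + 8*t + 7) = (t^2 + 11*t + 30)/(t + 7)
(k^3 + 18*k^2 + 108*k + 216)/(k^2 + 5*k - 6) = (k^2 + 12*k + 36)/(k - 1)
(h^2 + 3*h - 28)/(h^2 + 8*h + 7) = (h - 4)/(h + 1)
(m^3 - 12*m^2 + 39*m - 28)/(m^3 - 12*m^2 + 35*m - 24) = (m^2 - 11*m + 28)/(m^2 - 11*m + 24)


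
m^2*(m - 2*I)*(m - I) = m^4 - 3*I*m^3 - 2*m^2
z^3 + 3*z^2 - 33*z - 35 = (z - 5)*(z + 1)*(z + 7)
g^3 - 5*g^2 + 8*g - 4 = (g - 2)^2*(g - 1)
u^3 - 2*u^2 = u^2*(u - 2)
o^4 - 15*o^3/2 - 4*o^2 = o^2*(o - 8)*(o + 1/2)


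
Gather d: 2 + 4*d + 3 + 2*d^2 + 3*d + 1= 2*d^2 + 7*d + 6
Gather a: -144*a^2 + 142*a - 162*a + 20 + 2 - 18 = -144*a^2 - 20*a + 4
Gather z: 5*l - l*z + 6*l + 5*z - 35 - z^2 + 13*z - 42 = 11*l - z^2 + z*(18 - l) - 77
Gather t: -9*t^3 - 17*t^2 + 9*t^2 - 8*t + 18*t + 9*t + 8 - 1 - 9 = -9*t^3 - 8*t^2 + 19*t - 2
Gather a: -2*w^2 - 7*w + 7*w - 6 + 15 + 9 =18 - 2*w^2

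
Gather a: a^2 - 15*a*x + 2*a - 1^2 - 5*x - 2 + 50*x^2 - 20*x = a^2 + a*(2 - 15*x) + 50*x^2 - 25*x - 3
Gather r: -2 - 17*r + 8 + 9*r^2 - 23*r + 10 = 9*r^2 - 40*r + 16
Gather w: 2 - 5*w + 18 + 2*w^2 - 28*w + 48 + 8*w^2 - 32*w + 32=10*w^2 - 65*w + 100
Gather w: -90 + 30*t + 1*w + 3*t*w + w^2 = 30*t + w^2 + w*(3*t + 1) - 90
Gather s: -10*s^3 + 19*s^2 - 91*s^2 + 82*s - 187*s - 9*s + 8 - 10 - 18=-10*s^3 - 72*s^2 - 114*s - 20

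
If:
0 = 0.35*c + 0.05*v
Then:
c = -0.142857142857143*v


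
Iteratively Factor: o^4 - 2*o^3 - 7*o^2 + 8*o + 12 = (o - 3)*(o^3 + o^2 - 4*o - 4) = (o - 3)*(o + 1)*(o^2 - 4) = (o - 3)*(o + 1)*(o + 2)*(o - 2)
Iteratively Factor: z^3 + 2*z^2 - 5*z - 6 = (z + 3)*(z^2 - z - 2) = (z - 2)*(z + 3)*(z + 1)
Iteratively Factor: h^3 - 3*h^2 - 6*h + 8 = (h - 4)*(h^2 + h - 2) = (h - 4)*(h - 1)*(h + 2)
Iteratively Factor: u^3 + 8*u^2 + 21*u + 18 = (u + 3)*(u^2 + 5*u + 6) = (u + 2)*(u + 3)*(u + 3)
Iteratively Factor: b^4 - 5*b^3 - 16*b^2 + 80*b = (b - 5)*(b^3 - 16*b) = b*(b - 5)*(b^2 - 16) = b*(b - 5)*(b + 4)*(b - 4)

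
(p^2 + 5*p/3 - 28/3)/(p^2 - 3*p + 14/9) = 3*(p + 4)/(3*p - 2)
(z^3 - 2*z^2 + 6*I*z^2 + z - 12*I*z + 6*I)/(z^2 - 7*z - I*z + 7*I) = (z^3 + z^2*(-2 + 6*I) + z*(1 - 12*I) + 6*I)/(z^2 + z*(-7 - I) + 7*I)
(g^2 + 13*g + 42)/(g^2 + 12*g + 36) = (g + 7)/(g + 6)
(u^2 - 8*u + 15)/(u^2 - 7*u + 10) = (u - 3)/(u - 2)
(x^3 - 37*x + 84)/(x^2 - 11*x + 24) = (x^2 + 3*x - 28)/(x - 8)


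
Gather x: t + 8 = t + 8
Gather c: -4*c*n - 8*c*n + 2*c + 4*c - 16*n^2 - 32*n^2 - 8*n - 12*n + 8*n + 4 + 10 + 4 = c*(6 - 12*n) - 48*n^2 - 12*n + 18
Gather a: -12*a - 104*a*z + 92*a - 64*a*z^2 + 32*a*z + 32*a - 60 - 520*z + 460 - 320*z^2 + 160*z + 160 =a*(-64*z^2 - 72*z + 112) - 320*z^2 - 360*z + 560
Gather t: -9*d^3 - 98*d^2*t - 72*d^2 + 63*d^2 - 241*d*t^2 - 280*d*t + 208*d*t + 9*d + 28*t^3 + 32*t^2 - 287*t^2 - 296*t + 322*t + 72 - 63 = -9*d^3 - 9*d^2 + 9*d + 28*t^3 + t^2*(-241*d - 255) + t*(-98*d^2 - 72*d + 26) + 9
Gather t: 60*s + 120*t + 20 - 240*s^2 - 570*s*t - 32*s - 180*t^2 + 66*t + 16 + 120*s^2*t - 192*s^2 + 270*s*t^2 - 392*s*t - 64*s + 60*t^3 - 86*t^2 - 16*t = -432*s^2 - 36*s + 60*t^3 + t^2*(270*s - 266) + t*(120*s^2 - 962*s + 170) + 36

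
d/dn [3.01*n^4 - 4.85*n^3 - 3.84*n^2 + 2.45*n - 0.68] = 12.04*n^3 - 14.55*n^2 - 7.68*n + 2.45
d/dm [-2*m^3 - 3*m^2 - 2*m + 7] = -6*m^2 - 6*m - 2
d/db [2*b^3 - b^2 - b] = 6*b^2 - 2*b - 1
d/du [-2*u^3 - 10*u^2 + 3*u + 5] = -6*u^2 - 20*u + 3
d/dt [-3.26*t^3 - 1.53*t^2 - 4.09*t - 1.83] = -9.78*t^2 - 3.06*t - 4.09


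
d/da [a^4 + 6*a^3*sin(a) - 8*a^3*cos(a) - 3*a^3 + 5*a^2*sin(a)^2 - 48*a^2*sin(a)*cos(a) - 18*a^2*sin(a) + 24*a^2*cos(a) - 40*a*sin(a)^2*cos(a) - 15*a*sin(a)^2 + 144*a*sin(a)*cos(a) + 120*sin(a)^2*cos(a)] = 8*a^3*sin(a) + 6*a^3*cos(a) + 4*a^3 - 6*a^2*sin(a) + 5*a^2*sin(2*a) - 42*a^2*cos(a) - 48*a^2*cos(2*a) - 9*a^2 - 26*a*sin(a) - 63*a*sin(2*a) - 30*a*sin(3*a) + 48*a*cos(a) + 139*a*cos(2*a) + 5*a - 30*sin(a) + 72*sin(2*a) + 90*sin(3*a) - 10*cos(a) + 15*cos(2*a)/2 + 10*cos(3*a) - 15/2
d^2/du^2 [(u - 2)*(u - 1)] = 2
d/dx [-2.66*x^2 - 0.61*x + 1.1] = -5.32*x - 0.61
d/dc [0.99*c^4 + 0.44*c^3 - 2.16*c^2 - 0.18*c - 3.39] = 3.96*c^3 + 1.32*c^2 - 4.32*c - 0.18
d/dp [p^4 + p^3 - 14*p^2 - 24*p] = 4*p^3 + 3*p^2 - 28*p - 24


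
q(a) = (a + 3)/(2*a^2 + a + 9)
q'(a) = (-4*a - 1)*(a + 3)/(2*a^2 + a + 9)^2 + 1/(2*a^2 + a + 9) = (2*a^2 + a - (a + 3)*(4*a + 1) + 9)/(2*a^2 + a + 9)^2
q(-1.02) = 0.20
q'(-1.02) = 0.16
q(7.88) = 0.08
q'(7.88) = -0.01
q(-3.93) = -0.03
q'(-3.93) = 0.02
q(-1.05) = 0.19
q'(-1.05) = 0.16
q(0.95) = 0.34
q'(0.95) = -0.05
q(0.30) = 0.35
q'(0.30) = 0.02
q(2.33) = 0.24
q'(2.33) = -0.07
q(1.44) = 0.30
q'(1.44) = -0.07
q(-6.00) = -0.04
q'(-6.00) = 0.00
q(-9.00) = -0.04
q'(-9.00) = 0.00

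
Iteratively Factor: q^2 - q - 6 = (q + 2)*(q - 3)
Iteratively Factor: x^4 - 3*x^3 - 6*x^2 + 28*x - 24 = (x - 2)*(x^3 - x^2 - 8*x + 12) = (x - 2)^2*(x^2 + x - 6) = (x - 2)^2*(x + 3)*(x - 2)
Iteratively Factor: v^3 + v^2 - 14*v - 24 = (v + 3)*(v^2 - 2*v - 8) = (v + 2)*(v + 3)*(v - 4)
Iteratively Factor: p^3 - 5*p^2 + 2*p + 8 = (p - 2)*(p^2 - 3*p - 4) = (p - 2)*(p + 1)*(p - 4)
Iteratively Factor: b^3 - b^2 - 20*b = (b + 4)*(b^2 - 5*b) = (b - 5)*(b + 4)*(b)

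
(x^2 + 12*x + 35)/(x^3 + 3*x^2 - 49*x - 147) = (x + 5)/(x^2 - 4*x - 21)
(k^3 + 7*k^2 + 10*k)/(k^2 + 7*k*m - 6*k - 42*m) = k*(k^2 + 7*k + 10)/(k^2 + 7*k*m - 6*k - 42*m)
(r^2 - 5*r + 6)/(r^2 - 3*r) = (r - 2)/r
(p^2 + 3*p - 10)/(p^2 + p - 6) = (p + 5)/(p + 3)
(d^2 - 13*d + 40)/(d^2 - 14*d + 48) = (d - 5)/(d - 6)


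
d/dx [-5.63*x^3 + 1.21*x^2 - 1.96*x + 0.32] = -16.89*x^2 + 2.42*x - 1.96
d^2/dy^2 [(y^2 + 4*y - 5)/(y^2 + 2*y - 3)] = 4/(y^3 + 9*y^2 + 27*y + 27)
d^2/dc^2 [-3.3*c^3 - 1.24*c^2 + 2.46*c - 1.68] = -19.8*c - 2.48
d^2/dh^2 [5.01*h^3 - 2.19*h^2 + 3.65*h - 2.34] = 30.06*h - 4.38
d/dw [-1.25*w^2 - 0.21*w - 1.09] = -2.5*w - 0.21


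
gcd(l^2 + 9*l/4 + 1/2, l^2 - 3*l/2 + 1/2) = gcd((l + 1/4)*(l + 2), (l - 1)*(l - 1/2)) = 1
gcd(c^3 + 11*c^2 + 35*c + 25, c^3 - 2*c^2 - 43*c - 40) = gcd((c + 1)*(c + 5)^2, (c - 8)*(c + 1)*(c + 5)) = c^2 + 6*c + 5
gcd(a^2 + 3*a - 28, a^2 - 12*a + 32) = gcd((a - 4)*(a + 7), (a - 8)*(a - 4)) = a - 4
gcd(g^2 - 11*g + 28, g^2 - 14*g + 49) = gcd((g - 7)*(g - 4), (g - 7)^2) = g - 7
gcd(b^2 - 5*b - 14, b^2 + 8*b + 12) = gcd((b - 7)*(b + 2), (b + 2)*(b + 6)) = b + 2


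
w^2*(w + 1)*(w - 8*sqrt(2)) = w^4 - 8*sqrt(2)*w^3 + w^3 - 8*sqrt(2)*w^2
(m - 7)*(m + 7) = m^2 - 49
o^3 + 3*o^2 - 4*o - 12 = (o - 2)*(o + 2)*(o + 3)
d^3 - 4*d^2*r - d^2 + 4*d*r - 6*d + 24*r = (d - 3)*(d + 2)*(d - 4*r)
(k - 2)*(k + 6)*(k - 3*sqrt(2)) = k^3 - 3*sqrt(2)*k^2 + 4*k^2 - 12*sqrt(2)*k - 12*k + 36*sqrt(2)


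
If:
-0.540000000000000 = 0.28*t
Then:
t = -1.93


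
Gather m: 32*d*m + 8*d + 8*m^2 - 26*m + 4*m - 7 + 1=8*d + 8*m^2 + m*(32*d - 22) - 6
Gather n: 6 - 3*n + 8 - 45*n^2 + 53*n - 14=-45*n^2 + 50*n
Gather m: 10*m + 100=10*m + 100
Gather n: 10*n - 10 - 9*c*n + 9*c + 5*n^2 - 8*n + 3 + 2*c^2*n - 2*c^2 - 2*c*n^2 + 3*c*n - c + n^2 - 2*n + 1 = -2*c^2 + 8*c + n^2*(6 - 2*c) + n*(2*c^2 - 6*c) - 6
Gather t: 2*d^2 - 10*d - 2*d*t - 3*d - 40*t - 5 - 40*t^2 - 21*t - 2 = 2*d^2 - 13*d - 40*t^2 + t*(-2*d - 61) - 7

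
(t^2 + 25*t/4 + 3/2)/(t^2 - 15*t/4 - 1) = (t + 6)/(t - 4)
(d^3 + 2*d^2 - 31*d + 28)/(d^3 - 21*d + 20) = (d + 7)/(d + 5)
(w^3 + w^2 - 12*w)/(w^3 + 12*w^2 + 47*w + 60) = w*(w - 3)/(w^2 + 8*w + 15)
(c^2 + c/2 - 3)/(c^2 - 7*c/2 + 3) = (c + 2)/(c - 2)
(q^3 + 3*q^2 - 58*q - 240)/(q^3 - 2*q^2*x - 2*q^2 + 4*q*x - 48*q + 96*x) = (-q - 5)/(-q + 2*x)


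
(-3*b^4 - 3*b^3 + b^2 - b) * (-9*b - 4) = 27*b^5 + 39*b^4 + 3*b^3 + 5*b^2 + 4*b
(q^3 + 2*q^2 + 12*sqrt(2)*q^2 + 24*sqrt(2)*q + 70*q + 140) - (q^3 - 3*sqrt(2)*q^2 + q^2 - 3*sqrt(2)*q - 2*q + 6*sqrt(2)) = q^2 + 15*sqrt(2)*q^2 + 27*sqrt(2)*q + 72*q - 6*sqrt(2) + 140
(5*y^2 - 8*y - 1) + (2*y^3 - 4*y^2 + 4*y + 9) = 2*y^3 + y^2 - 4*y + 8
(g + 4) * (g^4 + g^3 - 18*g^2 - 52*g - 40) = g^5 + 5*g^4 - 14*g^3 - 124*g^2 - 248*g - 160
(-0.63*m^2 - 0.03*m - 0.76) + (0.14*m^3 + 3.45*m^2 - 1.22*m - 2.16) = 0.14*m^3 + 2.82*m^2 - 1.25*m - 2.92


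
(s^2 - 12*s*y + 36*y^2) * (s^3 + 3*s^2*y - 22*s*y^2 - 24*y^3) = s^5 - 9*s^4*y - 22*s^3*y^2 + 348*s^2*y^3 - 504*s*y^4 - 864*y^5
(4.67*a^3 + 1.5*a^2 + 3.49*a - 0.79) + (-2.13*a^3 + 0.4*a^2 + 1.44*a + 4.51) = 2.54*a^3 + 1.9*a^2 + 4.93*a + 3.72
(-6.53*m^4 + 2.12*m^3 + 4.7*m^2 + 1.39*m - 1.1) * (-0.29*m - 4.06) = 1.8937*m^5 + 25.897*m^4 - 9.9702*m^3 - 19.4851*m^2 - 5.3244*m + 4.466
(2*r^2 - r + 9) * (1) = 2*r^2 - r + 9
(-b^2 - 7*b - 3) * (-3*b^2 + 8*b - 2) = 3*b^4 + 13*b^3 - 45*b^2 - 10*b + 6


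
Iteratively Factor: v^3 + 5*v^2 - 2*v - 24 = (v + 4)*(v^2 + v - 6) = (v - 2)*(v + 4)*(v + 3)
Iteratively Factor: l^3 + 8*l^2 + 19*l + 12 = (l + 3)*(l^2 + 5*l + 4) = (l + 3)*(l + 4)*(l + 1)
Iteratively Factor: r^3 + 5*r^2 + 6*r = (r + 3)*(r^2 + 2*r) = (r + 2)*(r + 3)*(r)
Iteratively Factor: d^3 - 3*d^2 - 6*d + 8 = (d - 1)*(d^2 - 2*d - 8) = (d - 4)*(d - 1)*(d + 2)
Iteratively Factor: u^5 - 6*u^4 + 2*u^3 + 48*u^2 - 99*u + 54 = (u - 3)*(u^4 - 3*u^3 - 7*u^2 + 27*u - 18) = (u - 3)*(u - 1)*(u^3 - 2*u^2 - 9*u + 18) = (u - 3)*(u - 2)*(u - 1)*(u^2 - 9) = (u - 3)^2*(u - 2)*(u - 1)*(u + 3)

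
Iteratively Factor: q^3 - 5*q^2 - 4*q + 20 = (q + 2)*(q^2 - 7*q + 10) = (q - 5)*(q + 2)*(q - 2)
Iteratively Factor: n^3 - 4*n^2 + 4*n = (n - 2)*(n^2 - 2*n) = n*(n - 2)*(n - 2)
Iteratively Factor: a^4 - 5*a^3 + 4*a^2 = (a)*(a^3 - 5*a^2 + 4*a) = a*(a - 1)*(a^2 - 4*a) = a*(a - 4)*(a - 1)*(a)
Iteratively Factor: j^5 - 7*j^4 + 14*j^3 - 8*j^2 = (j)*(j^4 - 7*j^3 + 14*j^2 - 8*j) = j^2*(j^3 - 7*j^2 + 14*j - 8) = j^2*(j - 1)*(j^2 - 6*j + 8) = j^2*(j - 4)*(j - 1)*(j - 2)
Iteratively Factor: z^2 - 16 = (z + 4)*(z - 4)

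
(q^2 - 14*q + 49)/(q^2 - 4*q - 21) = (q - 7)/(q + 3)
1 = 1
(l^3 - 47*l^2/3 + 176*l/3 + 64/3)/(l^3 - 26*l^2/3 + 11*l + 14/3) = (l^2 - 16*l + 64)/(l^2 - 9*l + 14)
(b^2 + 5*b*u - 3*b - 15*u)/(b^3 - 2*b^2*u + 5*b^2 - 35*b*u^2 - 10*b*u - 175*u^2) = (3 - b)/(-b^2 + 7*b*u - 5*b + 35*u)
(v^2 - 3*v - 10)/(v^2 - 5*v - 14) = (v - 5)/(v - 7)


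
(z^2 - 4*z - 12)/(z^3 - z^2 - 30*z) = (z + 2)/(z*(z + 5))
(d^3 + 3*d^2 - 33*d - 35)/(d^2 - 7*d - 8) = (d^2 + 2*d - 35)/(d - 8)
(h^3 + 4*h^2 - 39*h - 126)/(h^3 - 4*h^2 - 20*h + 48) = (h^2 + 10*h + 21)/(h^2 + 2*h - 8)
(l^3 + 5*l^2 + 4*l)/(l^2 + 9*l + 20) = l*(l + 1)/(l + 5)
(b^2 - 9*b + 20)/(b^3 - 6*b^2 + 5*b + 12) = (b - 5)/(b^2 - 2*b - 3)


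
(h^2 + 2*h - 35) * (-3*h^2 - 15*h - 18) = -3*h^4 - 21*h^3 + 57*h^2 + 489*h + 630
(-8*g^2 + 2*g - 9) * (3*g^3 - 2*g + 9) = -24*g^5 + 6*g^4 - 11*g^3 - 76*g^2 + 36*g - 81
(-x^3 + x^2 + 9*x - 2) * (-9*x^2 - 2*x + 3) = 9*x^5 - 7*x^4 - 86*x^3 + 3*x^2 + 31*x - 6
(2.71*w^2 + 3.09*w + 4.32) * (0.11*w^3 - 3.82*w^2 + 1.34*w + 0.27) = 0.2981*w^5 - 10.0123*w^4 - 7.6972*w^3 - 11.6301*w^2 + 6.6231*w + 1.1664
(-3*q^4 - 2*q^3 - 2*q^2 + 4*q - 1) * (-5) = 15*q^4 + 10*q^3 + 10*q^2 - 20*q + 5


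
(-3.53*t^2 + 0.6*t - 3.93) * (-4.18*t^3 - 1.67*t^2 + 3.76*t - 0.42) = 14.7554*t^5 + 3.3871*t^4 + 2.1526*t^3 + 10.3017*t^2 - 15.0288*t + 1.6506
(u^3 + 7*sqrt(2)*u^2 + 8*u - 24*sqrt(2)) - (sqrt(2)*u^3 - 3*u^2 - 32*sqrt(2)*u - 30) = -sqrt(2)*u^3 + u^3 + 3*u^2 + 7*sqrt(2)*u^2 + 8*u + 32*sqrt(2)*u - 24*sqrt(2) + 30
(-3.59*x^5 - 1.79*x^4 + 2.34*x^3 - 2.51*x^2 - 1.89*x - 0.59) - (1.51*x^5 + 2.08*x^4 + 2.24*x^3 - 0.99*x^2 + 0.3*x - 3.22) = -5.1*x^5 - 3.87*x^4 + 0.0999999999999996*x^3 - 1.52*x^2 - 2.19*x + 2.63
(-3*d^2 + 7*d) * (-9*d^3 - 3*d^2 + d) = 27*d^5 - 54*d^4 - 24*d^3 + 7*d^2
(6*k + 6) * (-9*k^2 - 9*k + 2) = -54*k^3 - 108*k^2 - 42*k + 12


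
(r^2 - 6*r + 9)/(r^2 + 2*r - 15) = (r - 3)/(r + 5)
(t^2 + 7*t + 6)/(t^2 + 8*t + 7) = (t + 6)/(t + 7)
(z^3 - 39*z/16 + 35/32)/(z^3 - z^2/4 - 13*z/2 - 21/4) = (8*z^2 - 14*z + 5)/(8*(z^2 - 2*z - 3))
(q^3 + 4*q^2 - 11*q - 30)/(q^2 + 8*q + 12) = (q^2 + 2*q - 15)/(q + 6)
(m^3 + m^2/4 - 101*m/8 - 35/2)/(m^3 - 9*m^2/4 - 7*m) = (m + 5/2)/m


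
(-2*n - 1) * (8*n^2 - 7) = -16*n^3 - 8*n^2 + 14*n + 7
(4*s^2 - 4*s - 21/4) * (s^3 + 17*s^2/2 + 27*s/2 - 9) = 4*s^5 + 30*s^4 + 59*s^3/4 - 1077*s^2/8 - 279*s/8 + 189/4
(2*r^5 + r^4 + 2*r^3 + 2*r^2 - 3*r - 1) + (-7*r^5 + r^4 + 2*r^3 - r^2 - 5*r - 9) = -5*r^5 + 2*r^4 + 4*r^3 + r^2 - 8*r - 10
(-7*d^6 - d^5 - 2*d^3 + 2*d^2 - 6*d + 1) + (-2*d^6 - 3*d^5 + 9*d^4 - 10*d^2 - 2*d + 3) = -9*d^6 - 4*d^5 + 9*d^4 - 2*d^3 - 8*d^2 - 8*d + 4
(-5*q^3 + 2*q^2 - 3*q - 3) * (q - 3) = -5*q^4 + 17*q^3 - 9*q^2 + 6*q + 9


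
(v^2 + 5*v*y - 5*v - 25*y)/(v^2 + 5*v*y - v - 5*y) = (v - 5)/(v - 1)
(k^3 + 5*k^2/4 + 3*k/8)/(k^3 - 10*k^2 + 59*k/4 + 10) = k*(4*k + 3)/(2*(2*k^2 - 21*k + 40))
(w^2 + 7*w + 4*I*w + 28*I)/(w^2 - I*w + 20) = (w + 7)/(w - 5*I)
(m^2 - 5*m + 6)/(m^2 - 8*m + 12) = (m - 3)/(m - 6)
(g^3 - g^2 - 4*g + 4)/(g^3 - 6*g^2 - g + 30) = (g^2 - 3*g + 2)/(g^2 - 8*g + 15)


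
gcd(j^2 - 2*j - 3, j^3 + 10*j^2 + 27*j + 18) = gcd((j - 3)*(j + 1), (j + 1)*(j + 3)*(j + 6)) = j + 1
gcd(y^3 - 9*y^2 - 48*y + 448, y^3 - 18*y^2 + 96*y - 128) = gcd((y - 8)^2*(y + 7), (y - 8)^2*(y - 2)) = y^2 - 16*y + 64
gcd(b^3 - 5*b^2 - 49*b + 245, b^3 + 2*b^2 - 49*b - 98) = b^2 - 49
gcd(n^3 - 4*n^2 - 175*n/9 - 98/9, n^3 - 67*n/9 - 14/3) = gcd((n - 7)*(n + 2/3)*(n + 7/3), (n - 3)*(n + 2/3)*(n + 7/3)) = n^2 + 3*n + 14/9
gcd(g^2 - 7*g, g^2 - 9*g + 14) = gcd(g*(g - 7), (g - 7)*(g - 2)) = g - 7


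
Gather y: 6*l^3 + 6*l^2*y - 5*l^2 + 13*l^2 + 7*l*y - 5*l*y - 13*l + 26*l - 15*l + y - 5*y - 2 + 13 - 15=6*l^3 + 8*l^2 - 2*l + y*(6*l^2 + 2*l - 4) - 4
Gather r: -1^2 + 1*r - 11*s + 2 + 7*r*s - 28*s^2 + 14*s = r*(7*s + 1) - 28*s^2 + 3*s + 1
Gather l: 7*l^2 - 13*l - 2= 7*l^2 - 13*l - 2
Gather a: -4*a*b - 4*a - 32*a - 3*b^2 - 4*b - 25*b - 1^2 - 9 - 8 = a*(-4*b - 36) - 3*b^2 - 29*b - 18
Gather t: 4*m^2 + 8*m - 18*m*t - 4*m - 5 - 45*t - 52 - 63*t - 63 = 4*m^2 + 4*m + t*(-18*m - 108) - 120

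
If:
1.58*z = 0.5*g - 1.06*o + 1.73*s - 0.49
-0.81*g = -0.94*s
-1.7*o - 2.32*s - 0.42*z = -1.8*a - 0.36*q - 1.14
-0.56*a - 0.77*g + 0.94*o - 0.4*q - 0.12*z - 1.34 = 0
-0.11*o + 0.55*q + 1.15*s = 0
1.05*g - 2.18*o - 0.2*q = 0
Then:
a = -3.08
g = -1.06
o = -0.67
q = 1.77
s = -0.91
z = -1.19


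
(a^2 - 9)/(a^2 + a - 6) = (a - 3)/(a - 2)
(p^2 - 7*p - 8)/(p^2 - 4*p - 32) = (p + 1)/(p + 4)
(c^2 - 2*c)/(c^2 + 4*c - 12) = c/(c + 6)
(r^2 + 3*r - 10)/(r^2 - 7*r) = (r^2 + 3*r - 10)/(r*(r - 7))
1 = 1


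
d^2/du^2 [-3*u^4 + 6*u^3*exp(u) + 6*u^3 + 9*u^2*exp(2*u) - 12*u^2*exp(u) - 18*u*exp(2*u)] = 6*u^3*exp(u) + 36*u^2*exp(2*u) + 24*u^2*exp(u) - 36*u^2 - 12*u*exp(u) + 36*u - 54*exp(2*u) - 24*exp(u)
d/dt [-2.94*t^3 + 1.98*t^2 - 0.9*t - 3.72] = -8.82*t^2 + 3.96*t - 0.9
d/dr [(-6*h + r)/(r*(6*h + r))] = (36*h^2 + 12*h*r - r^2)/(r^2*(36*h^2 + 12*h*r + r^2))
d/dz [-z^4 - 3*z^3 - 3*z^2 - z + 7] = -4*z^3 - 9*z^2 - 6*z - 1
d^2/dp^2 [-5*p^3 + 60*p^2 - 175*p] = 120 - 30*p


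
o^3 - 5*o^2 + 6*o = o*(o - 3)*(o - 2)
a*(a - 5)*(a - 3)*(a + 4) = a^4 - 4*a^3 - 17*a^2 + 60*a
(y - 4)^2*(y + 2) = y^3 - 6*y^2 + 32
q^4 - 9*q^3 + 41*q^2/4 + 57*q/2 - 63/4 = (q - 7)*(q - 3)*(q - 1/2)*(q + 3/2)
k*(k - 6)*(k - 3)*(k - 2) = k^4 - 11*k^3 + 36*k^2 - 36*k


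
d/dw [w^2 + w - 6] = 2*w + 1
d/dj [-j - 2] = -1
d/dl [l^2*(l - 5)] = l*(3*l - 10)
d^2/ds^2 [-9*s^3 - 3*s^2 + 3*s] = -54*s - 6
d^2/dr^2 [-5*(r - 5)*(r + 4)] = -10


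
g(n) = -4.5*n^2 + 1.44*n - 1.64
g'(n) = 1.44 - 9.0*n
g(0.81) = -3.43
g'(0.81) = -5.85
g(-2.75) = -39.63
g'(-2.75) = 26.19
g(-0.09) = -1.81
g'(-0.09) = 2.25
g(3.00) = -37.82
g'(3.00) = -25.56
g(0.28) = -1.59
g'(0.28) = -1.08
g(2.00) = -16.76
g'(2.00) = -16.56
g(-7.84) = -289.52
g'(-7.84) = 72.00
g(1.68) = -11.92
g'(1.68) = -13.68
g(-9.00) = -379.10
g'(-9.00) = 82.44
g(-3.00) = -46.46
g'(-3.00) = 28.44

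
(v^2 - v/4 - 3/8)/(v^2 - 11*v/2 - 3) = (v - 3/4)/(v - 6)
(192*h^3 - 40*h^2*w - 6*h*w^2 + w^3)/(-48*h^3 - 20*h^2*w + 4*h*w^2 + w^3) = (-8*h + w)/(2*h + w)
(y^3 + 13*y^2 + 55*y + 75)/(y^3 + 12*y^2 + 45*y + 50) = (y + 3)/(y + 2)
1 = 1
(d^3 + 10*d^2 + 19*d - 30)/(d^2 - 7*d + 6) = (d^2 + 11*d + 30)/(d - 6)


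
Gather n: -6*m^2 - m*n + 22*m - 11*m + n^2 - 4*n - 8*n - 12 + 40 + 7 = -6*m^2 + 11*m + n^2 + n*(-m - 12) + 35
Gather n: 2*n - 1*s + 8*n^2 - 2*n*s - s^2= 8*n^2 + n*(2 - 2*s) - s^2 - s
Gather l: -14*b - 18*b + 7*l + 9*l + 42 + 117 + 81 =-32*b + 16*l + 240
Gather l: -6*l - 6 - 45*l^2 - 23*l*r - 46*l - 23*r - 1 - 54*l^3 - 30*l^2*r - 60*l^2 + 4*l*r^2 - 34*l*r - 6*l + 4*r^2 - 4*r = -54*l^3 + l^2*(-30*r - 105) + l*(4*r^2 - 57*r - 58) + 4*r^2 - 27*r - 7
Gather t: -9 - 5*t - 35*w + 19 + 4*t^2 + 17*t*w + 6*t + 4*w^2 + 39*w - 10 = 4*t^2 + t*(17*w + 1) + 4*w^2 + 4*w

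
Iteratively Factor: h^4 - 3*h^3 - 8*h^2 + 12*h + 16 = (h + 1)*(h^3 - 4*h^2 - 4*h + 16) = (h - 2)*(h + 1)*(h^2 - 2*h - 8) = (h - 2)*(h + 1)*(h + 2)*(h - 4)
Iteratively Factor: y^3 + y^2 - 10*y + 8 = (y - 2)*(y^2 + 3*y - 4) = (y - 2)*(y - 1)*(y + 4)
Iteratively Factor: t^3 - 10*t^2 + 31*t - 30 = (t - 3)*(t^2 - 7*t + 10) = (t - 3)*(t - 2)*(t - 5)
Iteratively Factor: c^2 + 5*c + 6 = (c + 3)*(c + 2)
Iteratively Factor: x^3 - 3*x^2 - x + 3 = (x - 1)*(x^2 - 2*x - 3) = (x - 1)*(x + 1)*(x - 3)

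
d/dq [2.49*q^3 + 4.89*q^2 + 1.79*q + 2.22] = 7.47*q^2 + 9.78*q + 1.79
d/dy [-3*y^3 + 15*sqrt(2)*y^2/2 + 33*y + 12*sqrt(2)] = -9*y^2 + 15*sqrt(2)*y + 33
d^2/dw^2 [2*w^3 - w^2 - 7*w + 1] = 12*w - 2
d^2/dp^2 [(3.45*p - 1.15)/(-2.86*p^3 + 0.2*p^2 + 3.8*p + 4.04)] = (-169.31772*p^5 + 124.71888*p^4 - 85.7899999999999*p^3 - 553.06536*p^2 + 101.69496*p + 137.2824)/(23.393656*p^9 - 4.90776*p^8 - 92.90424*p^7 - 86.103152*p^6 + 137.30448*p^5 + 254.29152*p^4 + 66.744928*p^3 - 184.80576*p^2 - 186.06624*p - 65.939264)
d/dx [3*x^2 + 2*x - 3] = 6*x + 2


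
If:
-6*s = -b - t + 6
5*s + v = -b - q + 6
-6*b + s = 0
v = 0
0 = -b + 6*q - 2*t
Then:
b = 24/257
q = 798/257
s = 144/257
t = 2382/257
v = 0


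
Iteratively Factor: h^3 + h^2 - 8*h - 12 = (h - 3)*(h^2 + 4*h + 4) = (h - 3)*(h + 2)*(h + 2)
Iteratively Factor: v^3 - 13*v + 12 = (v - 3)*(v^2 + 3*v - 4) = (v - 3)*(v + 4)*(v - 1)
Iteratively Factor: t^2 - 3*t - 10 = (t - 5)*(t + 2)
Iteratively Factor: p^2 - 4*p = (p)*(p - 4)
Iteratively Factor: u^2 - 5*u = (u - 5)*(u)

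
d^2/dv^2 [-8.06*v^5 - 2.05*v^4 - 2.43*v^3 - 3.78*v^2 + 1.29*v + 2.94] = -161.2*v^3 - 24.6*v^2 - 14.58*v - 7.56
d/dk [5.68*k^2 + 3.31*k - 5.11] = 11.36*k + 3.31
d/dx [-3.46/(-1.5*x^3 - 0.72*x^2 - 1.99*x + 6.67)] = (-15.57*x^2 - 4.9824*x - 6.8854)/(1.5*x^3 + 0.72*x^2 + 1.99*x - 6.67)^2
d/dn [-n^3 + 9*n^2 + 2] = 3*n*(6 - n)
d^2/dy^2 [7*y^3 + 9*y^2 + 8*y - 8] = 42*y + 18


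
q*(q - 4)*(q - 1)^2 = q^4 - 6*q^3 + 9*q^2 - 4*q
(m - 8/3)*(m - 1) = m^2 - 11*m/3 + 8/3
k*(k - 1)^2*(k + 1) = k^4 - k^3 - k^2 + k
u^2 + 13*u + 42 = (u + 6)*(u + 7)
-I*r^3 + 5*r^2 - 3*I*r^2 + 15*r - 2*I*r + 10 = (r + 2)*(r + 5*I)*(-I*r - I)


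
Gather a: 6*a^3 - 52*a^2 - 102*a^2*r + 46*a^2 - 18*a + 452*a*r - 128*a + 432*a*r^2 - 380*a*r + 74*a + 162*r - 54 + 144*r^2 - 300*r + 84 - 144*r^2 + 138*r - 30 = 6*a^3 + a^2*(-102*r - 6) + a*(432*r^2 + 72*r - 72)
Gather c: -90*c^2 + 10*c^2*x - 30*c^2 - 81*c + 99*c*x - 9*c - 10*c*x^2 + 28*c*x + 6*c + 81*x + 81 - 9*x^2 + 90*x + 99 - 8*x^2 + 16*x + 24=c^2*(10*x - 120) + c*(-10*x^2 + 127*x - 84) - 17*x^2 + 187*x + 204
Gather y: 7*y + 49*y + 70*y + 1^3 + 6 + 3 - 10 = 126*y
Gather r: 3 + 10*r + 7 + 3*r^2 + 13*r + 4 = 3*r^2 + 23*r + 14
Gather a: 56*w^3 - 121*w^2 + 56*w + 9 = 56*w^3 - 121*w^2 + 56*w + 9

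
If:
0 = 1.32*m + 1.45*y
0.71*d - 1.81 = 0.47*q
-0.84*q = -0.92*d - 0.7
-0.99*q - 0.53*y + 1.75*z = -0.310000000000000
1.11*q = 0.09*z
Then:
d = 11.28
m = -563.37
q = 13.18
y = 512.86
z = 162.60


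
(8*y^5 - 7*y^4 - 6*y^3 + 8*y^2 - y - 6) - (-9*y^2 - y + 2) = 8*y^5 - 7*y^4 - 6*y^3 + 17*y^2 - 8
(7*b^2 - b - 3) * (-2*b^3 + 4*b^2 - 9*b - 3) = -14*b^5 + 30*b^4 - 61*b^3 - 24*b^2 + 30*b + 9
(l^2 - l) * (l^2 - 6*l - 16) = l^4 - 7*l^3 - 10*l^2 + 16*l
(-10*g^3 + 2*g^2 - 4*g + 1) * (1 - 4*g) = 40*g^4 - 18*g^3 + 18*g^2 - 8*g + 1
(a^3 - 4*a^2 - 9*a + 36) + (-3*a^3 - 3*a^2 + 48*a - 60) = -2*a^3 - 7*a^2 + 39*a - 24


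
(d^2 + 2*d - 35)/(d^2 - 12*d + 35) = (d + 7)/(d - 7)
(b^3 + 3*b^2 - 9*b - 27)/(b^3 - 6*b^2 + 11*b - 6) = (b^2 + 6*b + 9)/(b^2 - 3*b + 2)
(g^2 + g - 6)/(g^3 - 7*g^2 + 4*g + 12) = (g + 3)/(g^2 - 5*g - 6)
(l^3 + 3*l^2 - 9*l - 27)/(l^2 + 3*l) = l - 9/l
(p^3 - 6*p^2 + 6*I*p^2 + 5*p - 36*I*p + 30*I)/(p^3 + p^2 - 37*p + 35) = (p + 6*I)/(p + 7)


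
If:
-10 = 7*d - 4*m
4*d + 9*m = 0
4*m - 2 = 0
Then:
No Solution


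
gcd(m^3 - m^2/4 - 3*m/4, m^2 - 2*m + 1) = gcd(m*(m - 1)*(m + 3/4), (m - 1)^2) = m - 1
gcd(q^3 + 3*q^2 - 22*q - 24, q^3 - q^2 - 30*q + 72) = q^2 + 2*q - 24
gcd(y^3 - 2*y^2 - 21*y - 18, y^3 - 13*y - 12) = y^2 + 4*y + 3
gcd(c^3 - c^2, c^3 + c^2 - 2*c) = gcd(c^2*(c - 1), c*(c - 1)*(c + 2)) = c^2 - c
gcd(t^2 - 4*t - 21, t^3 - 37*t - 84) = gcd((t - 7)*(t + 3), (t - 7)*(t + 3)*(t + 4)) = t^2 - 4*t - 21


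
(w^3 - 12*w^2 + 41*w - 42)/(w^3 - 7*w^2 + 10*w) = (w^2 - 10*w + 21)/(w*(w - 5))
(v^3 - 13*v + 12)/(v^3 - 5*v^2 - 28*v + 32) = (v - 3)/(v - 8)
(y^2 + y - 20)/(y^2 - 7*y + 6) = (y^2 + y - 20)/(y^2 - 7*y + 6)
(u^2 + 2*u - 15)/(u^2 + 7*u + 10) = (u - 3)/(u + 2)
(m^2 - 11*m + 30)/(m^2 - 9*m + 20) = (m - 6)/(m - 4)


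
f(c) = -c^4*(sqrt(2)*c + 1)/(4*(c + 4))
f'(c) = -sqrt(2)*c^4/(4*(c + 4)) + c^4*(sqrt(2)*c + 1)/(4*(c + 4)^2) - c^3*(sqrt(2)*c + 1)/(c + 4) = c^3*(-sqrt(2)*c^2 - 5*sqrt(2)*c - 3*c/4 - 4)/(c^2 + 8*c + 16)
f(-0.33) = 0.00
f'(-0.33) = 0.00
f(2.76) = -10.52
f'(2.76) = -16.73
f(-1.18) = 0.11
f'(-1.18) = -0.67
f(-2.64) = 24.41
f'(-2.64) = -67.56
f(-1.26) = 0.18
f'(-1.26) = -0.96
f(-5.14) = -959.60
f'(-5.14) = 121.49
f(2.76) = -10.52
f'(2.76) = -16.73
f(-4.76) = -967.91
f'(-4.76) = -221.38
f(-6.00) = -1212.62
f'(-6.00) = 431.21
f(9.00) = -1732.09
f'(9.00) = -815.02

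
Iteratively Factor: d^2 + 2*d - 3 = (d + 3)*(d - 1)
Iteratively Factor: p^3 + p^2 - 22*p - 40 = (p + 2)*(p^2 - p - 20) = (p + 2)*(p + 4)*(p - 5)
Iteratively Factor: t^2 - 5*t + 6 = (t - 3)*(t - 2)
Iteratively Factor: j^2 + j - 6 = (j + 3)*(j - 2)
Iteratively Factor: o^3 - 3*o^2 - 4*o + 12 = (o - 2)*(o^2 - o - 6) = (o - 2)*(o + 2)*(o - 3)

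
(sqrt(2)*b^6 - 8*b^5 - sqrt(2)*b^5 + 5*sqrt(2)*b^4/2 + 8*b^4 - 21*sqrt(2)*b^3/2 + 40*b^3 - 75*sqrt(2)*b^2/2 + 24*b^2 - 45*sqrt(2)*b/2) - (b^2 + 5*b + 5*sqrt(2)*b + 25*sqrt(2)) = sqrt(2)*b^6 - 8*b^5 - sqrt(2)*b^5 + 5*sqrt(2)*b^4/2 + 8*b^4 - 21*sqrt(2)*b^3/2 + 40*b^3 - 75*sqrt(2)*b^2/2 + 23*b^2 - 55*sqrt(2)*b/2 - 5*b - 25*sqrt(2)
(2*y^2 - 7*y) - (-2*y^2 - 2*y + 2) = 4*y^2 - 5*y - 2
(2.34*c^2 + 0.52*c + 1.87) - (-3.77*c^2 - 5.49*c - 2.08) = 6.11*c^2 + 6.01*c + 3.95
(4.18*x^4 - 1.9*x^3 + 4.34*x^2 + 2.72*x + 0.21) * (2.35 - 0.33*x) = -1.3794*x^5 + 10.45*x^4 - 5.8972*x^3 + 9.3014*x^2 + 6.3227*x + 0.4935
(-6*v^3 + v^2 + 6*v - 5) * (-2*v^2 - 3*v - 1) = 12*v^5 + 16*v^4 - 9*v^3 - 9*v^2 + 9*v + 5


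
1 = 1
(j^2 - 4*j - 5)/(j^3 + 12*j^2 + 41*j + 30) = (j - 5)/(j^2 + 11*j + 30)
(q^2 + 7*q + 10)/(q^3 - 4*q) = (q + 5)/(q*(q - 2))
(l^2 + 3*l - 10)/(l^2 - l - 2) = (l + 5)/(l + 1)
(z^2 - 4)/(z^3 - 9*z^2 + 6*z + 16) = (z + 2)/(z^2 - 7*z - 8)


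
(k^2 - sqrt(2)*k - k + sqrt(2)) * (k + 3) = k^3 - sqrt(2)*k^2 + 2*k^2 - 3*k - 2*sqrt(2)*k + 3*sqrt(2)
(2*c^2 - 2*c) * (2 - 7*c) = -14*c^3 + 18*c^2 - 4*c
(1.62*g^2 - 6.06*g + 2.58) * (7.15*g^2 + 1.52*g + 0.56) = 11.583*g^4 - 40.8666*g^3 + 10.143*g^2 + 0.528*g + 1.4448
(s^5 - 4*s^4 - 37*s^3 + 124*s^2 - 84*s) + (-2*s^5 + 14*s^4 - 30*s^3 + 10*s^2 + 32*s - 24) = -s^5 + 10*s^4 - 67*s^3 + 134*s^2 - 52*s - 24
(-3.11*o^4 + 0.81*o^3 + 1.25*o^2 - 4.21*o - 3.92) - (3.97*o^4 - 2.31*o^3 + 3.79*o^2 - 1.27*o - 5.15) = -7.08*o^4 + 3.12*o^3 - 2.54*o^2 - 2.94*o + 1.23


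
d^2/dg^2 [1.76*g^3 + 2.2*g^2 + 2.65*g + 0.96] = 10.56*g + 4.4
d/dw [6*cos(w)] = -6*sin(w)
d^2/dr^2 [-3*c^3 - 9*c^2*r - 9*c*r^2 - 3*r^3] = -18*c - 18*r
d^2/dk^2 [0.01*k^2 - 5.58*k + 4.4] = 0.0200000000000000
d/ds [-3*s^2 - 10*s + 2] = -6*s - 10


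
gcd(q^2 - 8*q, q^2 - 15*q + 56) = q - 8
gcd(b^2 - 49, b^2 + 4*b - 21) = b + 7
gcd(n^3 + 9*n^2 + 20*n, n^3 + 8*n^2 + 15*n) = n^2 + 5*n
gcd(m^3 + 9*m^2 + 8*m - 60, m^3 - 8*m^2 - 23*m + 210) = m + 5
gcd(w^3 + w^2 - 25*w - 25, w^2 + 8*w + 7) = w + 1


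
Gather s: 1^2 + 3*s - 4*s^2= -4*s^2 + 3*s + 1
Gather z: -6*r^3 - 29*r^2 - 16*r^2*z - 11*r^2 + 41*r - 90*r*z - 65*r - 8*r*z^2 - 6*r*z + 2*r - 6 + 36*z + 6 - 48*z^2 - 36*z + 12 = -6*r^3 - 40*r^2 - 22*r + z^2*(-8*r - 48) + z*(-16*r^2 - 96*r) + 12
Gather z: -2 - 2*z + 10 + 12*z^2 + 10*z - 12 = 12*z^2 + 8*z - 4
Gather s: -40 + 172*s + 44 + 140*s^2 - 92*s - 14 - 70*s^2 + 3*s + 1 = 70*s^2 + 83*s - 9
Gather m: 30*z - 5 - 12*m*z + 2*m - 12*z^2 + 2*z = m*(2 - 12*z) - 12*z^2 + 32*z - 5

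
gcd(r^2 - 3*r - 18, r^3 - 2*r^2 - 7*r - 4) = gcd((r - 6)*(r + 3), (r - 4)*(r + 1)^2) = 1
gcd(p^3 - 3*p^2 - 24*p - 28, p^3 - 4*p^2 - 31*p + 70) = p - 7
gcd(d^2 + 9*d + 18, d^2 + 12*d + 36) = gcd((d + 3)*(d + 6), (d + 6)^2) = d + 6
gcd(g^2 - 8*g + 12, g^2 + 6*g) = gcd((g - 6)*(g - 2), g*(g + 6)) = 1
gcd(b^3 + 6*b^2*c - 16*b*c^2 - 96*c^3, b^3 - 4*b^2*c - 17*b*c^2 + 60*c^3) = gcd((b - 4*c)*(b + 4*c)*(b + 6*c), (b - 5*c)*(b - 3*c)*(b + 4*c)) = b + 4*c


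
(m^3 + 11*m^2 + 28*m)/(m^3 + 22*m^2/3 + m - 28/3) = 3*m*(m + 4)/(3*m^2 + m - 4)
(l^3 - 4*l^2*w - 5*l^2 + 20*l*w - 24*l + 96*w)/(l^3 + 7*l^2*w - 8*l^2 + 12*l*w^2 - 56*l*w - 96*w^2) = (l^2 - 4*l*w + 3*l - 12*w)/(l^2 + 7*l*w + 12*w^2)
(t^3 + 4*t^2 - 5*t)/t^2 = t + 4 - 5/t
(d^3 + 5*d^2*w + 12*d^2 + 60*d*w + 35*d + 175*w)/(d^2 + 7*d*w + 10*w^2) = (d^2 + 12*d + 35)/(d + 2*w)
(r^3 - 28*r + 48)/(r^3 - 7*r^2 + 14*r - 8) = (r + 6)/(r - 1)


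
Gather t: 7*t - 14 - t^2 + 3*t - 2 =-t^2 + 10*t - 16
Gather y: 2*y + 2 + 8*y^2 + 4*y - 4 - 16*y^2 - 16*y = -8*y^2 - 10*y - 2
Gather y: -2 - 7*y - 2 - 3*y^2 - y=-3*y^2 - 8*y - 4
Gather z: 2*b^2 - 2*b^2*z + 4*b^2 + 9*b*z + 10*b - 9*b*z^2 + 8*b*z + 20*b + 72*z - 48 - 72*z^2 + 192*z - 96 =6*b^2 + 30*b + z^2*(-9*b - 72) + z*(-2*b^2 + 17*b + 264) - 144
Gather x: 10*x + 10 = 10*x + 10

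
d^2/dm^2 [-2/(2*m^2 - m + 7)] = 4*(4*m^2 - 2*m - (4*m - 1)^2 + 14)/(2*m^2 - m + 7)^3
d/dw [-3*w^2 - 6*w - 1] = -6*w - 6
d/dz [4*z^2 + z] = 8*z + 1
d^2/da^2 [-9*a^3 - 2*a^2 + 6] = -54*a - 4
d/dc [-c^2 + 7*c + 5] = 7 - 2*c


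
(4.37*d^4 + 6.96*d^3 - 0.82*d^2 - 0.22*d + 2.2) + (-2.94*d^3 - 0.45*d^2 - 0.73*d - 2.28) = 4.37*d^4 + 4.02*d^3 - 1.27*d^2 - 0.95*d - 0.0799999999999996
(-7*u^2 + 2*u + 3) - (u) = -7*u^2 + u + 3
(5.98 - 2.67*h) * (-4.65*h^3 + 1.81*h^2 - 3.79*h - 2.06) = 12.4155*h^4 - 32.6397*h^3 + 20.9431*h^2 - 17.164*h - 12.3188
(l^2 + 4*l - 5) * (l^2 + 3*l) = l^4 + 7*l^3 + 7*l^2 - 15*l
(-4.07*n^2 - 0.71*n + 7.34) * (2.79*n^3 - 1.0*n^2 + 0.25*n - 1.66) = -11.3553*n^5 + 2.0891*n^4 + 20.1711*n^3 - 0.7613*n^2 + 3.0136*n - 12.1844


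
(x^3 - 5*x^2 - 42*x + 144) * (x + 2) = x^4 - 3*x^3 - 52*x^2 + 60*x + 288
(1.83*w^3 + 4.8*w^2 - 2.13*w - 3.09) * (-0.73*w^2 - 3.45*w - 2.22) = -1.3359*w^5 - 9.8175*w^4 - 19.0677*w^3 - 1.0518*w^2 + 15.3891*w + 6.8598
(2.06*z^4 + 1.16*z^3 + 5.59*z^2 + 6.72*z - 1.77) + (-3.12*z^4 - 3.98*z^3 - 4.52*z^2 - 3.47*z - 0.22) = -1.06*z^4 - 2.82*z^3 + 1.07*z^2 + 3.25*z - 1.99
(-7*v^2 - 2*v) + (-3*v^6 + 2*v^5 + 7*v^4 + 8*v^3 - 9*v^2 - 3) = -3*v^6 + 2*v^5 + 7*v^4 + 8*v^3 - 16*v^2 - 2*v - 3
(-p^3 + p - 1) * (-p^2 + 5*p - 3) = p^5 - 5*p^4 + 2*p^3 + 6*p^2 - 8*p + 3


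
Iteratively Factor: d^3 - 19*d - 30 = (d + 2)*(d^2 - 2*d - 15) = (d - 5)*(d + 2)*(d + 3)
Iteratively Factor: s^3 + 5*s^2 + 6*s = (s + 3)*(s^2 + 2*s) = s*(s + 3)*(s + 2)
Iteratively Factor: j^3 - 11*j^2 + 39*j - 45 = (j - 3)*(j^2 - 8*j + 15) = (j - 5)*(j - 3)*(j - 3)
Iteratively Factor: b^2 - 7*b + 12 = (b - 4)*(b - 3)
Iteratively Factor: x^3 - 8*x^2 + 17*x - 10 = (x - 2)*(x^2 - 6*x + 5) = (x - 5)*(x - 2)*(x - 1)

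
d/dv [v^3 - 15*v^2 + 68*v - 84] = 3*v^2 - 30*v + 68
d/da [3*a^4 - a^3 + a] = 12*a^3 - 3*a^2 + 1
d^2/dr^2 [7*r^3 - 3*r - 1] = 42*r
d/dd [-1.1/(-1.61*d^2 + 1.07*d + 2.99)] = (1.177 - 3.542*d)/(-1.61*d^2 + 1.07*d + 2.99)^2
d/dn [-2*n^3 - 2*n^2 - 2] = 2*n*(-3*n - 2)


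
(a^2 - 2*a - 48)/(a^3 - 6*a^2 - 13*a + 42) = (a^2 - 2*a - 48)/(a^3 - 6*a^2 - 13*a + 42)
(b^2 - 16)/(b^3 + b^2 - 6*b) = (b^2 - 16)/(b*(b^2 + b - 6))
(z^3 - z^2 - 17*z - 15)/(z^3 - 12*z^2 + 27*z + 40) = (z + 3)/(z - 8)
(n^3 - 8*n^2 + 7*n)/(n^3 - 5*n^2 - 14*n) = (n - 1)/(n + 2)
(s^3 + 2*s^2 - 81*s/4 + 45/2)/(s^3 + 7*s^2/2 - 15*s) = (s - 3/2)/s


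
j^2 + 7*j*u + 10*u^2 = (j + 2*u)*(j + 5*u)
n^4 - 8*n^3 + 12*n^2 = n^2*(n - 6)*(n - 2)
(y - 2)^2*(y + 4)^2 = y^4 + 4*y^3 - 12*y^2 - 32*y + 64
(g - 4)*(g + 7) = g^2 + 3*g - 28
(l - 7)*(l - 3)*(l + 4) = l^3 - 6*l^2 - 19*l + 84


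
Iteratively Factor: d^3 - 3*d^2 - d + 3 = (d + 1)*(d^2 - 4*d + 3) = (d - 1)*(d + 1)*(d - 3)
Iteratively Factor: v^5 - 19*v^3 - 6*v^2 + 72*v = (v)*(v^4 - 19*v^2 - 6*v + 72) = v*(v - 4)*(v^3 + 4*v^2 - 3*v - 18) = v*(v - 4)*(v - 2)*(v^2 + 6*v + 9) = v*(v - 4)*(v - 2)*(v + 3)*(v + 3)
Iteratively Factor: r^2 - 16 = (r - 4)*(r + 4)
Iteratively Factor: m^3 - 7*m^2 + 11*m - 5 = (m - 1)*(m^2 - 6*m + 5) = (m - 1)^2*(m - 5)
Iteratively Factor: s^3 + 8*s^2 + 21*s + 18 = (s + 2)*(s^2 + 6*s + 9) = (s + 2)*(s + 3)*(s + 3)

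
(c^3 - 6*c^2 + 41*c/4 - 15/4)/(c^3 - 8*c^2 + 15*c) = (c^2 - 3*c + 5/4)/(c*(c - 5))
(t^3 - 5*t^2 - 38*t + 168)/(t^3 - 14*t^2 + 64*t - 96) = (t^2 - t - 42)/(t^2 - 10*t + 24)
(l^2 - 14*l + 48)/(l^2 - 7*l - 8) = (l - 6)/(l + 1)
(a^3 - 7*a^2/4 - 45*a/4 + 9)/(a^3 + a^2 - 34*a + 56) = (4*a^2 + 9*a - 9)/(4*(a^2 + 5*a - 14))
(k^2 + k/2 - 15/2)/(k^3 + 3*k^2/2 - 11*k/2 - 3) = (2*k - 5)/(2*k^2 - 3*k - 2)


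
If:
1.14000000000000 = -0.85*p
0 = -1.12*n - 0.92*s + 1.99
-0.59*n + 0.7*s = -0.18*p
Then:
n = 0.88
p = -1.34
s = 1.09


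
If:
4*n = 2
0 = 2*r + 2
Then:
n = 1/2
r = -1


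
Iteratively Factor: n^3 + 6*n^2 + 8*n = (n + 2)*(n^2 + 4*n) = (n + 2)*(n + 4)*(n)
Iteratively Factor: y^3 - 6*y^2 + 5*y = (y - 5)*(y^2 - y) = (y - 5)*(y - 1)*(y)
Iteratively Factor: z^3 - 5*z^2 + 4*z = (z - 1)*(z^2 - 4*z) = z*(z - 1)*(z - 4)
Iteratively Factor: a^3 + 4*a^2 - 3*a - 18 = (a + 3)*(a^2 + a - 6) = (a - 2)*(a + 3)*(a + 3)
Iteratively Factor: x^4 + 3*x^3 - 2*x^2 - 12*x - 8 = (x + 2)*(x^3 + x^2 - 4*x - 4) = (x + 2)^2*(x^2 - x - 2) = (x - 2)*(x + 2)^2*(x + 1)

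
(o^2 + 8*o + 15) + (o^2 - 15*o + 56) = 2*o^2 - 7*o + 71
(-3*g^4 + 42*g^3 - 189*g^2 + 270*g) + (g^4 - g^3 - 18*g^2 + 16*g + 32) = -2*g^4 + 41*g^3 - 207*g^2 + 286*g + 32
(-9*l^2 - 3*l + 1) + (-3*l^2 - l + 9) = -12*l^2 - 4*l + 10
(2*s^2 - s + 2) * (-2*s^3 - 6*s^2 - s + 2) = -4*s^5 - 10*s^4 - 7*s^2 - 4*s + 4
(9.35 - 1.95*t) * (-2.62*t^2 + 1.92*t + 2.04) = 5.109*t^3 - 28.241*t^2 + 13.974*t + 19.074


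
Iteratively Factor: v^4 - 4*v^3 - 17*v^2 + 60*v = (v)*(v^3 - 4*v^2 - 17*v + 60) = v*(v - 3)*(v^2 - v - 20) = v*(v - 3)*(v + 4)*(v - 5)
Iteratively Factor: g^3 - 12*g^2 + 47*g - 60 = (g - 4)*(g^2 - 8*g + 15) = (g - 4)*(g - 3)*(g - 5)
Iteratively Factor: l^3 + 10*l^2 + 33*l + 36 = (l + 4)*(l^2 + 6*l + 9) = (l + 3)*(l + 4)*(l + 3)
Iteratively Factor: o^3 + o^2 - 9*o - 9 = (o + 3)*(o^2 - 2*o - 3) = (o - 3)*(o + 3)*(o + 1)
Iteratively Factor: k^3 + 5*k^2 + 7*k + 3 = (k + 1)*(k^2 + 4*k + 3) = (k + 1)^2*(k + 3)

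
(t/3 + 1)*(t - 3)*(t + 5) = t^3/3 + 5*t^2/3 - 3*t - 15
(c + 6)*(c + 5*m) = c^2 + 5*c*m + 6*c + 30*m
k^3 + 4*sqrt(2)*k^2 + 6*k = k*(k + sqrt(2))*(k + 3*sqrt(2))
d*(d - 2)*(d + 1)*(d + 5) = d^4 + 4*d^3 - 7*d^2 - 10*d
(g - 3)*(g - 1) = g^2 - 4*g + 3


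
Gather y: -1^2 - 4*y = -4*y - 1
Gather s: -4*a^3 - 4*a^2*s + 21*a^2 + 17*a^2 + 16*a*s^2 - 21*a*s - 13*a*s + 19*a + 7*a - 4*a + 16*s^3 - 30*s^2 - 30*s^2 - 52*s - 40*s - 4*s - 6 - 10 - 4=-4*a^3 + 38*a^2 + 22*a + 16*s^3 + s^2*(16*a - 60) + s*(-4*a^2 - 34*a - 96) - 20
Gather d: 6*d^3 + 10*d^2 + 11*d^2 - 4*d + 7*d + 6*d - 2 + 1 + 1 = 6*d^3 + 21*d^2 + 9*d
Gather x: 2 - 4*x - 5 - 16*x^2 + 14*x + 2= -16*x^2 + 10*x - 1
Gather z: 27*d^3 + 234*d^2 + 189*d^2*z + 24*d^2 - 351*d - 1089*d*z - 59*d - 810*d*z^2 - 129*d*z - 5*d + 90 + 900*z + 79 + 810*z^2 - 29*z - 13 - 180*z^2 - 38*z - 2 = 27*d^3 + 258*d^2 - 415*d + z^2*(630 - 810*d) + z*(189*d^2 - 1218*d + 833) + 154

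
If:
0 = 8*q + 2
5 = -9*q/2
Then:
No Solution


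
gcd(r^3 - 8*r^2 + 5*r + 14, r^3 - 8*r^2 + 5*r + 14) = r^3 - 8*r^2 + 5*r + 14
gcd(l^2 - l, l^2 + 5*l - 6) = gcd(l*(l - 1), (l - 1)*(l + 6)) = l - 1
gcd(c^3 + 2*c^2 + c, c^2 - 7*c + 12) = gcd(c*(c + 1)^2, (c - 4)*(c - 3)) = 1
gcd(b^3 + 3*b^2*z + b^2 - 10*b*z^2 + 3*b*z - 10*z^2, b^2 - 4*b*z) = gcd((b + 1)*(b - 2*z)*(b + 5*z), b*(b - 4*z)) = 1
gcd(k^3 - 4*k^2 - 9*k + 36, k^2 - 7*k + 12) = k^2 - 7*k + 12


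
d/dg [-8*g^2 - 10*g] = -16*g - 10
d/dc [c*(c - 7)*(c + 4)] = 3*c^2 - 6*c - 28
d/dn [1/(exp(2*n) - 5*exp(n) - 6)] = (5 - 2*exp(n))*exp(n)/(-exp(2*n) + 5*exp(n) + 6)^2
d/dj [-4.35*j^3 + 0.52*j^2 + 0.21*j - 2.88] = -13.05*j^2 + 1.04*j + 0.21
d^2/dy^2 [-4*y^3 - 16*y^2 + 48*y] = -24*y - 32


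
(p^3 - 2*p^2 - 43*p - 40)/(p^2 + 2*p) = (p^3 - 2*p^2 - 43*p - 40)/(p*(p + 2))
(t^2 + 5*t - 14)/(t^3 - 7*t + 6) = (t + 7)/(t^2 + 2*t - 3)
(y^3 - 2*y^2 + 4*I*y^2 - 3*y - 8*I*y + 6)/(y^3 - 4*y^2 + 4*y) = (y^2 + 4*I*y - 3)/(y*(y - 2))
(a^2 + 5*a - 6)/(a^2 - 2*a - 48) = (a - 1)/(a - 8)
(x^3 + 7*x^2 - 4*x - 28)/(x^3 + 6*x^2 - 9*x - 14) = (x + 2)/(x + 1)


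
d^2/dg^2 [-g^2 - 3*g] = -2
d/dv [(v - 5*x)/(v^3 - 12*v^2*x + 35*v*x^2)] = (-2*v + 7*x)/(v^2*(v^2 - 14*v*x + 49*x^2))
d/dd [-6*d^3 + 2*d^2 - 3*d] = -18*d^2 + 4*d - 3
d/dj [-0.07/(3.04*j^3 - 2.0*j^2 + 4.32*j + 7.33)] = (0.6384*j^2 - 0.28*j + 0.3024)/(3.04*j^3 - 2.0*j^2 + 4.32*j + 7.33)^2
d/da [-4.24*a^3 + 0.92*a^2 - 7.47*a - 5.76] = -12.72*a^2 + 1.84*a - 7.47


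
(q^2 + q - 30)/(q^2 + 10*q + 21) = (q^2 + q - 30)/(q^2 + 10*q + 21)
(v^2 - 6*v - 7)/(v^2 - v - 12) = (-v^2 + 6*v + 7)/(-v^2 + v + 12)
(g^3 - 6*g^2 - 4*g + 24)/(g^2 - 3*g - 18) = (g^2 - 4)/(g + 3)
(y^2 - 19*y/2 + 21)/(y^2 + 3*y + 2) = (y^2 - 19*y/2 + 21)/(y^2 + 3*y + 2)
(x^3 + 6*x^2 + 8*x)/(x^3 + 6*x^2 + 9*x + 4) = x*(x + 2)/(x^2 + 2*x + 1)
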